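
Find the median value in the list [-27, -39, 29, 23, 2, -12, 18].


First, sort the list: [-39, -27, -12, 2, 18, 23, 29]
The list has 7 elements (odd count).
The middle index is 3 (0-based), and the element there is 2.
Final answer: 2


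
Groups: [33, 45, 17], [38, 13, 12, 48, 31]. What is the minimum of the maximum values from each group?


Find max of each group:
  Group 1: [33, 45, 17] -> max = 45
  Group 2: [38, 13, 12, 48, 31] -> max = 48
Maxes: [45, 48]
Minimum of maxes = 45
Final answer: 45


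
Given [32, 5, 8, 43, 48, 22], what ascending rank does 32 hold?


Sort ascending: [5, 8, 22, 32, 43, 48]
Find 32 in the sorted list.
32 is at position 4 (1-indexed).
Final answer: 4


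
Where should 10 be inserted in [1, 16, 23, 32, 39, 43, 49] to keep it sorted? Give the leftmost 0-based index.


List is sorted: [1, 16, 23, 32, 39, 43, 49]
We need the leftmost position where 10 can be inserted, i.e. the first index whose element is >= 10 (or the end of the list if none is).
Binary search with low=0, high=7 (0-based indices):
  low=0, high=7, mid=3: a[3]=32 >= 10, so high = 3
  low=0, high=3, mid=1: a[1]=16 >= 10, so high = 1
  low=0, high=1, mid=0: a[0]=1 < 10, so low = 1
Now low = high = 1, so the insertion index is 1.
Final answer: 1


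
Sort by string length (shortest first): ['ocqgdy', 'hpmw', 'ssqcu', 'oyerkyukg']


Compute lengths:
  'ocqgdy' has length 6
  'hpmw' has length 4
  'ssqcu' has length 5
  'oyerkyukg' has length 9
Lengths in increasing order: 4 < 5 < 6 < 9
Listing the words in that order gives the answer.
Final answer: ['hpmw', 'ssqcu', 'ocqgdy', 'oyerkyukg']


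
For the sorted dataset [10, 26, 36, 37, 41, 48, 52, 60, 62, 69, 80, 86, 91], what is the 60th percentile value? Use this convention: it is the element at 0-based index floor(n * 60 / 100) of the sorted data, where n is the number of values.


The dataset has n = 13 elements.
Index = floor(13 * 60 / 100) = floor(780 / 100) = floor(7.8) = 7
Counting from index 0 in the sorted data, the element at index 7 is 60.
Final answer: 60


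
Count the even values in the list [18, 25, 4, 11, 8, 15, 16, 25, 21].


Check each element:
  18 is even
  25 is odd
  4 is even
  11 is odd
  8 is even
  15 is odd
  16 is even
  25 is odd
  21 is odd
Evens: [18, 4, 8, 16]
Count of evens = 4
Final answer: 4


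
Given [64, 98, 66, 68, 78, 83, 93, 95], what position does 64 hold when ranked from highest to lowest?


Sort descending: [98, 95, 93, 83, 78, 68, 66, 64]
Find 64 in the sorted list.
64 is at position 8.
Final answer: 8


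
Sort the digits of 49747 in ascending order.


The number 49747 has digits: 4, 9, 7, 4, 7
Sorted: 4, 4, 7, 7, 9
Joining the sorted digits gives the result.
Final answer: 44779


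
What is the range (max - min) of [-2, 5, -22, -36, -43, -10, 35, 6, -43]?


Maximum value: 35
Minimum value: -43
Range = 35 - (-43) = 78
Final answer: 78


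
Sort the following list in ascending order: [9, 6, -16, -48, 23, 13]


Original list: [9, 6, -16, -48, 23, 13]
Repeatedly take the smallest remaining element:
  Remaining [9, 6, -16, -48, 23, 13] -> smallest is -48
  Remaining [9, 6, -16, 23, 13] -> smallest is -16
  Remaining [9, 6, 23, 13] -> smallest is 6
  Remaining [9, 23, 13] -> smallest is 9
  Remaining [23, 13] -> smallest is 13
  Remaining [23] -> smallest is 23
Collecting the picks in order gives the sorted list.
Final answer: [-48, -16, 6, 9, 13, 23]


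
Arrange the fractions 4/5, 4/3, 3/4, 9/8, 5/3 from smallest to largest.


Convert to decimal for comparison:
  4/5 = 0.8
  4/3 = 1.3333
  3/4 = 0.75
  9/8 = 1.125
  5/3 = 1.6667
Decimals in increasing order: 0.75 < 0.8 < 1.125 < 1.3333 < 1.6667
Writing each back as its fraction gives the sorted order.
Final answer: 3/4, 4/5, 9/8, 4/3, 5/3


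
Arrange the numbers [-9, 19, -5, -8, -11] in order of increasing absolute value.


Compute absolute values:
  |-9| = 9
  |19| = 19
  |-5| = 5
  |-8| = 8
  |-11| = 11
Absolute values in increasing order: 5 < 8 < 9 < 11 < 19
Listing the original numbers in that order gives the answer.
Final answer: [-5, -8, -9, -11, 19]


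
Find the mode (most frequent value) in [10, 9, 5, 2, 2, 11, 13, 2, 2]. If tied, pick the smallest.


Count the frequency of each value:
  2 appears 4 time(s)
  5 appears 1 time(s)
  9 appears 1 time(s)
  10 appears 1 time(s)
  11 appears 1 time(s)
  13 appears 1 time(s)
Maximum frequency is 4.
Only 2 reaches that frequency, so it is the mode.
Final answer: 2


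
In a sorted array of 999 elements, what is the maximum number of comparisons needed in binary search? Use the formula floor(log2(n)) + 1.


Binary search halves the search space each step.
Maximum comparisons = floor(log2(999)) + 1
log2(999) = 9.9643
floor(log2(999)) = 9, so 9 + 1 = 10
Final answer: 10


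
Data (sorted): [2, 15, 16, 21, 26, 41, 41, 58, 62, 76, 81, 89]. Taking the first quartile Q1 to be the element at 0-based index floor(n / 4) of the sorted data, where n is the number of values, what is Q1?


The list has n = 12 elements.
Q1 index = floor(12 / 4) = floor(3) = 3
Counting from index 0 in the sorted data, the element at index 3 is 21.
Final answer: 21


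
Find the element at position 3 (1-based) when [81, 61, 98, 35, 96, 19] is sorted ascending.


Sort ascending: [19, 35, 61, 81, 96, 98]
The 3rd element (1-indexed) is at index 2.
Value = 61
Final answer: 61


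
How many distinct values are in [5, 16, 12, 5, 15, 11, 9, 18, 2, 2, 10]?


List all unique values:
Distinct values: [2, 5, 9, 10, 11, 12, 15, 16, 18]
Count = 9
Final answer: 9


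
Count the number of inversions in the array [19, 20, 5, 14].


For each element, count the later elements that are smaller than it:
  19 (index 0): smaller elements after it = [5, 14] -> 2
  20 (index 1): smaller elements after it = [5, 14] -> 2
  5 (index 2): smaller elements after it = [] -> 0
Total inversions = 2 + 2 + 0 = 4
Final answer: 4


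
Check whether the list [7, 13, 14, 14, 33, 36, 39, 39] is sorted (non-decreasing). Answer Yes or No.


Check consecutive pairs:
  7 <= 13? True
  13 <= 14? True
  14 <= 14? True
  14 <= 33? True
  33 <= 36? True
  36 <= 39? True
  39 <= 39? True
Every consecutive pair is in order, so the list is non-decreasing.
Final answer: Yes


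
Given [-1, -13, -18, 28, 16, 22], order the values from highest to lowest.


Original list: [-1, -13, -18, 28, 16, 22]
Repeatedly take the largest remaining element:
  Remaining [-1, -13, -18, 28, 16, 22] -> largest is 28
  Remaining [-1, -13, -18, 16, 22] -> largest is 22
  Remaining [-1, -13, -18, 16] -> largest is 16
  Remaining [-1, -13, -18] -> largest is -1
  Remaining [-13, -18] -> largest is -13
  Remaining [-18] -> largest is -18
Collecting the picks in order gives the descending list.
Final answer: [28, 22, 16, -1, -13, -18]


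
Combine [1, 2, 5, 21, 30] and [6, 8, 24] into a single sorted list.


List A: [1, 2, 5, 21, 30]
List B: [6, 8, 24]
Repeatedly compare the front elements and take the smaller:
  1 vs 6 -> take 1
  2 vs 6 -> take 2
  5 vs 6 -> take 5
  21 vs 6 -> take 6
  21 vs 8 -> take 8
  21 vs 24 -> take 21
  30 vs 24 -> take 24
  B is exhausted; append the rest of A: [30]
Final answer: [1, 2, 5, 6, 8, 21, 24, 30]


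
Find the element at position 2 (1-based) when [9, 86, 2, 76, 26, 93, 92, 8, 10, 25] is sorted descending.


Sort descending: [93, 92, 86, 76, 26, 25, 10, 9, 8, 2]
The 2nd element (1-indexed) is at index 1.
Value = 92
Final answer: 92


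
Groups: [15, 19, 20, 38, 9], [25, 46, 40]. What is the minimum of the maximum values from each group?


Find max of each group:
  Group 1: [15, 19, 20, 38, 9] -> max = 38
  Group 2: [25, 46, 40] -> max = 46
Maxes: [38, 46]
Minimum of maxes = 38
Final answer: 38


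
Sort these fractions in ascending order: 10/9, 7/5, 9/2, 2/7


Convert to decimal for comparison:
  10/9 = 1.1111
  7/5 = 1.4
  9/2 = 4.5
  2/7 = 0.2857
Decimals in increasing order: 0.2857 < 1.1111 < 1.4 < 4.5
Writing each back as its fraction gives the sorted order.
Final answer: 2/7, 10/9, 7/5, 9/2


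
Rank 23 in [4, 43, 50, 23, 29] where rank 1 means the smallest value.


Sort ascending: [4, 23, 29, 43, 50]
Find 23 in the sorted list.
23 is at position 2 (1-indexed).
Final answer: 2


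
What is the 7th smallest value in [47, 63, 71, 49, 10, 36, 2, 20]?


Sort ascending: [2, 10, 20, 36, 47, 49, 63, 71]
The 7th element (1-indexed) is at index 6.
Value = 63
Final answer: 63


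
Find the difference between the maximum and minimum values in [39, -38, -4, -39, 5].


Maximum value: 39
Minimum value: -39
Range = 39 - (-39) = 78
Final answer: 78


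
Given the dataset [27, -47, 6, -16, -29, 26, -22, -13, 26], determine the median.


First, sort the list: [-47, -29, -22, -16, -13, 6, 26, 26, 27]
The list has 9 elements (odd count).
The middle index is 4 (0-based), and the element there is -13.
Final answer: -13


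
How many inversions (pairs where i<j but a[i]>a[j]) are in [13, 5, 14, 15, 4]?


For each element, count the later elements that are smaller than it:
  13 (index 0): smaller elements after it = [5, 4] -> 2
  5 (index 1): smaller elements after it = [4] -> 1
  14 (index 2): smaller elements after it = [4] -> 1
  15 (index 3): smaller elements after it = [4] -> 1
Total inversions = 2 + 1 + 1 + 1 = 5
Final answer: 5


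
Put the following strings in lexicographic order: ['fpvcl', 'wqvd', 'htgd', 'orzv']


Compare strings character by character (the first differing letter decides):
  'fpvcl' < 'htgd' since 'f' < 'h' at position 1
  'htgd' < 'orzv' since 'h' < 'o' at position 1
  'orzv' < 'wqvd' since 'o' < 'w' at position 1
Chaining these comparisons gives the alphabetical order.
Final answer: ['fpvcl', 'htgd', 'orzv', 'wqvd']


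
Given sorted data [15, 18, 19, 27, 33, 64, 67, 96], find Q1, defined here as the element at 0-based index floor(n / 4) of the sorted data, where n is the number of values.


The list has n = 8 elements.
Q1 index = floor(8 / 4) = floor(2) = 2
Counting from index 0 in the sorted data, the element at index 2 is 19.
Final answer: 19


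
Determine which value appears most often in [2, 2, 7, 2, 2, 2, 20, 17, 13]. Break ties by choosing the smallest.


Count the frequency of each value:
  2 appears 5 time(s)
  7 appears 1 time(s)
  13 appears 1 time(s)
  17 appears 1 time(s)
  20 appears 1 time(s)
Maximum frequency is 5.
Only 2 reaches that frequency, so it is the mode.
Final answer: 2


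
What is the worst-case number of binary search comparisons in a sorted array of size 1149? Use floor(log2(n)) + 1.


Binary search halves the search space each step.
Maximum comparisons = floor(log2(1149)) + 1
log2(1149) = 10.1662
floor(log2(1149)) = 10, so 10 + 1 = 11
Final answer: 11


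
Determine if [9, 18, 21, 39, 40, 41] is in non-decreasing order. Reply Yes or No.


Check consecutive pairs:
  9 <= 18? True
  18 <= 21? True
  21 <= 39? True
  39 <= 40? True
  40 <= 41? True
Every consecutive pair is in order, so the list is non-decreasing.
Final answer: Yes


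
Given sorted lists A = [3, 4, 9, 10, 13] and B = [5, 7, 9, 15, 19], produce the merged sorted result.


List A: [3, 4, 9, 10, 13]
List B: [5, 7, 9, 15, 19]
Repeatedly compare the front elements and take the smaller:
  3 vs 5 -> take 3
  4 vs 5 -> take 4
  9 vs 5 -> take 5
  9 vs 7 -> take 7
  9 vs 9 -> take 9
  10 vs 9 -> take 9
  10 vs 15 -> take 10
  13 vs 15 -> take 13
  A is exhausted; append the rest of B: [15, 19]
Final answer: [3, 4, 5, 7, 9, 9, 10, 13, 15, 19]


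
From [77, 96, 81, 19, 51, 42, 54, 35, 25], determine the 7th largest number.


Sort descending: [96, 81, 77, 54, 51, 42, 35, 25, 19]
The 7th element (1-indexed) is at index 6.
Value = 35
Final answer: 35


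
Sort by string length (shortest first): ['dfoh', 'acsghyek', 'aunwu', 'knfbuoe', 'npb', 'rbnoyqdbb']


Compute lengths:
  'dfoh' has length 4
  'acsghyek' has length 8
  'aunwu' has length 5
  'knfbuoe' has length 7
  'npb' has length 3
  'rbnoyqdbb' has length 9
Lengths in increasing order: 3 < 4 < 5 < 7 < 8 < 9
Listing the words in that order gives the answer.
Final answer: ['npb', 'dfoh', 'aunwu', 'knfbuoe', 'acsghyek', 'rbnoyqdbb']


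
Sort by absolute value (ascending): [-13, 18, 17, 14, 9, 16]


Compute absolute values:
  |-13| = 13
  |18| = 18
  |17| = 17
  |14| = 14
  |9| = 9
  |16| = 16
Absolute values in increasing order: 9 < 13 < 14 < 16 < 17 < 18
Listing the original numbers in that order gives the answer.
Final answer: [9, -13, 14, 16, 17, 18]


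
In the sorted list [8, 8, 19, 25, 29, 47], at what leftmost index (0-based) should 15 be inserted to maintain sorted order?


List is sorted: [8, 8, 19, 25, 29, 47]
We need the leftmost position where 15 can be inserted, i.e. the first index whose element is >= 15 (or the end of the list if none is).
Binary search with low=0, high=6 (0-based indices):
  low=0, high=6, mid=3: a[3]=25 >= 15, so high = 3
  low=0, high=3, mid=1: a[1]=8 < 15, so low = 2
  low=2, high=3, mid=2: a[2]=19 >= 15, so high = 2
Now low = high = 2, so the insertion index is 2.
Final answer: 2


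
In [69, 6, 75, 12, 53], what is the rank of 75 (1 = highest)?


Sort descending: [75, 69, 53, 12, 6]
Find 75 in the sorted list.
75 is at position 1.
Final answer: 1


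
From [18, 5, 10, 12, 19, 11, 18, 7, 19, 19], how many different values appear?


List all unique values:
Distinct values: [5, 7, 10, 11, 12, 18, 19]
Count = 7
Final answer: 7


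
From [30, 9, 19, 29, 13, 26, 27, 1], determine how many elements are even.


Check each element:
  30 is even
  9 is odd
  19 is odd
  29 is odd
  13 is odd
  26 is even
  27 is odd
  1 is odd
Evens: [30, 26]
Count of evens = 2
Final answer: 2


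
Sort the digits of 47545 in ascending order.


The number 47545 has digits: 4, 7, 5, 4, 5
Sorted: 4, 4, 5, 5, 7
Joining the sorted digits gives the result.
Final answer: 44557


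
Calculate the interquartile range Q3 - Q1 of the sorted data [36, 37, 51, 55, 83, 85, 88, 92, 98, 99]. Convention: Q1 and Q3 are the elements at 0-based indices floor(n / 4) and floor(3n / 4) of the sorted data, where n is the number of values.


The data has n = 10 elements.
Q1 index = floor(10 / 4) = floor(2.5) = 2; Q3 index = floor(3 * 10 / 4) = floor(7.5) = 7
Q1 = element at index 2 = 51
Q3 = element at index 7 = 92
IQR = 92 - 51 = 41
Final answer: 41


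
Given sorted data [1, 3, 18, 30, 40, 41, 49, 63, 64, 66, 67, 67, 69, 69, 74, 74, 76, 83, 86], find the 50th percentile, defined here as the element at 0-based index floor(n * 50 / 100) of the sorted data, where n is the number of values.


The dataset has n = 19 elements.
Index = floor(19 * 50 / 100) = floor(950 / 100) = floor(9.5) = 9
Counting from index 0 in the sorted data, the element at index 9 is 66.
Final answer: 66


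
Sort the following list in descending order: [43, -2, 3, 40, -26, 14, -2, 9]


Original list: [43, -2, 3, 40, -26, 14, -2, 9]
Repeatedly take the largest remaining element:
  Remaining [43, -2, 3, 40, -26, 14, -2, 9] -> largest is 43
  Remaining [-2, 3, 40, -26, 14, -2, 9] -> largest is 40
  Remaining [-2, 3, -26, 14, -2, 9] -> largest is 14
  Remaining [-2, 3, -26, -2, 9] -> largest is 9
  Remaining [-2, 3, -26, -2] -> largest is 3
  Remaining [-2, -26, -2] -> largest is -2
  Remaining [-26, -2] -> largest is -2
  Remaining [-26] -> largest is -26
Collecting the picks in order gives the descending list.
Final answer: [43, 40, 14, 9, 3, -2, -2, -26]


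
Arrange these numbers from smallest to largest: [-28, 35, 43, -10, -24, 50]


Original list: [-28, 35, 43, -10, -24, 50]
Repeatedly take the smallest remaining element:
  Remaining [-28, 35, 43, -10, -24, 50] -> smallest is -28
  Remaining [35, 43, -10, -24, 50] -> smallest is -24
  Remaining [35, 43, -10, 50] -> smallest is -10
  Remaining [35, 43, 50] -> smallest is 35
  Remaining [43, 50] -> smallest is 43
  Remaining [50] -> smallest is 50
Collecting the picks in order gives the sorted list.
Final answer: [-28, -24, -10, 35, 43, 50]


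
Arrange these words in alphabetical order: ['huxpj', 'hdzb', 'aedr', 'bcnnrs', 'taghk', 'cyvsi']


Compare strings character by character (the first differing letter decides):
  'aedr' < 'bcnnrs' since 'a' < 'b' at position 1
  'bcnnrs' < 'cyvsi' since 'b' < 'c' at position 1
  'cyvsi' < 'hdzb' since 'c' < 'h' at position 1
  'hdzb' < 'huxpj' since 'd' < 'u' at position 2
  'huxpj' < 'taghk' since 'h' < 't' at position 1
Chaining these comparisons gives the alphabetical order.
Final answer: ['aedr', 'bcnnrs', 'cyvsi', 'hdzb', 'huxpj', 'taghk']


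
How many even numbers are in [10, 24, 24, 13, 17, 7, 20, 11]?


Check each element:
  10 is even
  24 is even
  24 is even
  13 is odd
  17 is odd
  7 is odd
  20 is even
  11 is odd
Evens: [10, 24, 24, 20]
Count of evens = 4
Final answer: 4


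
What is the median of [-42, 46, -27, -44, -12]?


First, sort the list: [-44, -42, -27, -12, 46]
The list has 5 elements (odd count).
The middle index is 2 (0-based), and the element there is -27.
Final answer: -27


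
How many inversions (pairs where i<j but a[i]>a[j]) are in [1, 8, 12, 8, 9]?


For each element, count the later elements that are smaller than it:
  1 (index 0): smaller elements after it = [] -> 0
  8 (index 1): smaller elements after it = [] -> 0
  12 (index 2): smaller elements after it = [8, 9] -> 2
  8 (index 3): smaller elements after it = [] -> 0
Total inversions = 0 + 0 + 2 + 0 = 2
Final answer: 2


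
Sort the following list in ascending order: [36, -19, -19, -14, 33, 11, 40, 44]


Original list: [36, -19, -19, -14, 33, 11, 40, 44]
Repeatedly take the smallest remaining element:
  Remaining [36, -19, -19, -14, 33, 11, 40, 44] -> smallest is -19
  Remaining [36, -19, -14, 33, 11, 40, 44] -> smallest is -19
  Remaining [36, -14, 33, 11, 40, 44] -> smallest is -14
  Remaining [36, 33, 11, 40, 44] -> smallest is 11
  Remaining [36, 33, 40, 44] -> smallest is 33
  Remaining [36, 40, 44] -> smallest is 36
  Remaining [40, 44] -> smallest is 40
  Remaining [44] -> smallest is 44
Collecting the picks in order gives the sorted list.
Final answer: [-19, -19, -14, 11, 33, 36, 40, 44]


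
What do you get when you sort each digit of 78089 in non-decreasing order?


The number 78089 has digits: 7, 8, 0, 8, 9
Sorted: 0, 7, 8, 8, 9
Joining the sorted digits gives the result.
Final answer: 07889


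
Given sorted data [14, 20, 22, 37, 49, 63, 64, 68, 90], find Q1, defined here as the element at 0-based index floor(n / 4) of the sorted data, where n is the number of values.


The list has n = 9 elements.
Q1 index = floor(9 / 4) = floor(2.25) = 2
Counting from index 0 in the sorted data, the element at index 2 is 22.
Final answer: 22


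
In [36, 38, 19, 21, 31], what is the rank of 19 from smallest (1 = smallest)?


Sort ascending: [19, 21, 31, 36, 38]
Find 19 in the sorted list.
19 is at position 1 (1-indexed).
Final answer: 1


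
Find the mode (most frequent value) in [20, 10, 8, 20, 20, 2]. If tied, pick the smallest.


Count the frequency of each value:
  2 appears 1 time(s)
  8 appears 1 time(s)
  10 appears 1 time(s)
  20 appears 3 time(s)
Maximum frequency is 3.
Only 20 reaches that frequency, so it is the mode.
Final answer: 20


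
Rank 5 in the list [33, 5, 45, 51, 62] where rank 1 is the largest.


Sort descending: [62, 51, 45, 33, 5]
Find 5 in the sorted list.
5 is at position 5.
Final answer: 5


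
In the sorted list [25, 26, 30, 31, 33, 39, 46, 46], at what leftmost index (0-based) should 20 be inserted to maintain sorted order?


List is sorted: [25, 26, 30, 31, 33, 39, 46, 46]
We need the leftmost position where 20 can be inserted, i.e. the first index whose element is >= 20 (or the end of the list if none is).
Binary search with low=0, high=8 (0-based indices):
  low=0, high=8, mid=4: a[4]=33 >= 20, so high = 4
  low=0, high=4, mid=2: a[2]=30 >= 20, so high = 2
  low=0, high=2, mid=1: a[1]=26 >= 20, so high = 1
  low=0, high=1, mid=0: a[0]=25 >= 20, so high = 0
Now low = high = 0, so the insertion index is 0.
Final answer: 0


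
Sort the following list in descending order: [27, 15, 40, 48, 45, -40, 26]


Original list: [27, 15, 40, 48, 45, -40, 26]
Repeatedly take the largest remaining element:
  Remaining [27, 15, 40, 48, 45, -40, 26] -> largest is 48
  Remaining [27, 15, 40, 45, -40, 26] -> largest is 45
  Remaining [27, 15, 40, -40, 26] -> largest is 40
  Remaining [27, 15, -40, 26] -> largest is 27
  Remaining [15, -40, 26] -> largest is 26
  Remaining [15, -40] -> largest is 15
  Remaining [-40] -> largest is -40
Collecting the picks in order gives the descending list.
Final answer: [48, 45, 40, 27, 26, 15, -40]


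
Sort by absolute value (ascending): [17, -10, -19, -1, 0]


Compute absolute values:
  |17| = 17
  |-10| = 10
  |-19| = 19
  |-1| = 1
  |0| = 0
Absolute values in increasing order: 0 < 1 < 10 < 17 < 19
Listing the original numbers in that order gives the answer.
Final answer: [0, -1, -10, 17, -19]


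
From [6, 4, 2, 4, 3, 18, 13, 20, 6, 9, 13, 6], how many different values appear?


List all unique values:
Distinct values: [2, 3, 4, 6, 9, 13, 18, 20]
Count = 8
Final answer: 8


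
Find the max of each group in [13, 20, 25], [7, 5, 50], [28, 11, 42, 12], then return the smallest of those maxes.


Find max of each group:
  Group 1: [13, 20, 25] -> max = 25
  Group 2: [7, 5, 50] -> max = 50
  Group 3: [28, 11, 42, 12] -> max = 42
Maxes: [25, 50, 42]
Minimum of maxes = 25
Final answer: 25


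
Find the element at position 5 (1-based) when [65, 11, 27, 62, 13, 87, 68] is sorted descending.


Sort descending: [87, 68, 65, 62, 27, 13, 11]
The 5th element (1-indexed) is at index 4.
Value = 27
Final answer: 27


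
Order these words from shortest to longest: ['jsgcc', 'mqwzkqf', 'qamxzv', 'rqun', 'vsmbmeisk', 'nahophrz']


Compute lengths:
  'jsgcc' has length 5
  'mqwzkqf' has length 7
  'qamxzv' has length 6
  'rqun' has length 4
  'vsmbmeisk' has length 9
  'nahophrz' has length 8
Lengths in increasing order: 4 < 5 < 6 < 7 < 8 < 9
Listing the words in that order gives the answer.
Final answer: ['rqun', 'jsgcc', 'qamxzv', 'mqwzkqf', 'nahophrz', 'vsmbmeisk']


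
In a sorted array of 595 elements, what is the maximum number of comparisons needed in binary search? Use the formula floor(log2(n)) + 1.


Binary search halves the search space each step.
Maximum comparisons = floor(log2(595)) + 1
log2(595) = 9.2167
floor(log2(595)) = 9, so 9 + 1 = 10
Final answer: 10


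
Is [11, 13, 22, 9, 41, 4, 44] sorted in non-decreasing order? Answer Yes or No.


Check consecutive pairs:
  11 <= 13? True
  13 <= 22? True
  22 <= 9? False
  9 <= 41? True
  41 <= 4? False
  4 <= 44? True
2 consecutive pair(s) are out of order, so the list is not sorted.
Final answer: No


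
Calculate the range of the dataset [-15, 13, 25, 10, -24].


Maximum value: 25
Minimum value: -24
Range = 25 - (-24) = 49
Final answer: 49


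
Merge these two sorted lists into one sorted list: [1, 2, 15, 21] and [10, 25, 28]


List A: [1, 2, 15, 21]
List B: [10, 25, 28]
Repeatedly compare the front elements and take the smaller:
  1 vs 10 -> take 1
  2 vs 10 -> take 2
  15 vs 10 -> take 10
  15 vs 25 -> take 15
  21 vs 25 -> take 21
  A is exhausted; append the rest of B: [25, 28]
Final answer: [1, 2, 10, 15, 21, 25, 28]


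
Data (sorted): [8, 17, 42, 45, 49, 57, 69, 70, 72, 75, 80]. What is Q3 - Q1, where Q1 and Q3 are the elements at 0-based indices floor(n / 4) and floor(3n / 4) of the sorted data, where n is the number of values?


The data has n = 11 elements.
Q1 index = floor(11 / 4) = floor(2.75) = 2; Q3 index = floor(3 * 11 / 4) = floor(8.25) = 8
Q1 = element at index 2 = 42
Q3 = element at index 8 = 72
IQR = 72 - 42 = 30
Final answer: 30


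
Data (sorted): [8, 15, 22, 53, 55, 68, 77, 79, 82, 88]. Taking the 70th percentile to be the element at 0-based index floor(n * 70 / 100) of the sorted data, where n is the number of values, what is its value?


The dataset has n = 10 elements.
Index = floor(10 * 70 / 100) = floor(700 / 100) = floor(7) = 7
Counting from index 0 in the sorted data, the element at index 7 is 79.
Final answer: 79


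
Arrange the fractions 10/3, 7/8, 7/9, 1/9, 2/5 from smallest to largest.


Convert to decimal for comparison:
  10/3 = 3.3333
  7/8 = 0.875
  7/9 = 0.7778
  1/9 = 0.1111
  2/5 = 0.4
Decimals in increasing order: 0.1111 < 0.4 < 0.7778 < 0.875 < 3.3333
Writing each back as its fraction gives the sorted order.
Final answer: 1/9, 2/5, 7/9, 7/8, 10/3


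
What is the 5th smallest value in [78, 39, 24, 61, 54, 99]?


Sort ascending: [24, 39, 54, 61, 78, 99]
The 5th element (1-indexed) is at index 4.
Value = 78
Final answer: 78


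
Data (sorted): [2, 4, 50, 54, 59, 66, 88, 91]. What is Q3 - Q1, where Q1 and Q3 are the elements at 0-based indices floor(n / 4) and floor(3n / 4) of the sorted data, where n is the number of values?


The data has n = 8 elements.
Q1 index = floor(8 / 4) = floor(2) = 2; Q3 index = floor(3 * 8 / 4) = floor(6) = 6
Q1 = element at index 2 = 50
Q3 = element at index 6 = 88
IQR = 88 - 50 = 38
Final answer: 38


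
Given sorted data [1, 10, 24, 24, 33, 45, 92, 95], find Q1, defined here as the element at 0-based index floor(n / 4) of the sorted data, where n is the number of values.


The list has n = 8 elements.
Q1 index = floor(8 / 4) = floor(2) = 2
Counting from index 0 in the sorted data, the element at index 2 is 24.
Final answer: 24


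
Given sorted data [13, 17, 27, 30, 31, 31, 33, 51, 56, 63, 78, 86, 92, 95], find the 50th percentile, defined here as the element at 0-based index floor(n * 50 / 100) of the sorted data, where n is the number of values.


The dataset has n = 14 elements.
Index = floor(14 * 50 / 100) = floor(700 / 100) = floor(7) = 7
Counting from index 0 in the sorted data, the element at index 7 is 51.
Final answer: 51


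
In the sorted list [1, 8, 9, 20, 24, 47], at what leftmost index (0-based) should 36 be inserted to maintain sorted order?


List is sorted: [1, 8, 9, 20, 24, 47]
We need the leftmost position where 36 can be inserted, i.e. the first index whose element is >= 36 (or the end of the list if none is).
Binary search with low=0, high=6 (0-based indices):
  low=0, high=6, mid=3: a[3]=20 < 36, so low = 4
  low=4, high=6, mid=5: a[5]=47 >= 36, so high = 5
  low=4, high=5, mid=4: a[4]=24 < 36, so low = 5
Now low = high = 5, so the insertion index is 5.
Final answer: 5


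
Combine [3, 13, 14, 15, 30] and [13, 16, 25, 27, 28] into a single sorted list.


List A: [3, 13, 14, 15, 30]
List B: [13, 16, 25, 27, 28]
Repeatedly compare the front elements and take the smaller:
  3 vs 13 -> take 3
  13 vs 13 -> take 13
  14 vs 13 -> take 13
  14 vs 16 -> take 14
  15 vs 16 -> take 15
  30 vs 16 -> take 16
  30 vs 25 -> take 25
  30 vs 27 -> take 27
  30 vs 28 -> take 28
  B is exhausted; append the rest of A: [30]
Final answer: [3, 13, 13, 14, 15, 16, 25, 27, 28, 30]


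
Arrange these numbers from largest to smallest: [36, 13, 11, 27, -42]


Original list: [36, 13, 11, 27, -42]
Repeatedly take the largest remaining element:
  Remaining [36, 13, 11, 27, -42] -> largest is 36
  Remaining [13, 11, 27, -42] -> largest is 27
  Remaining [13, 11, -42] -> largest is 13
  Remaining [11, -42] -> largest is 11
  Remaining [-42] -> largest is -42
Collecting the picks in order gives the descending list.
Final answer: [36, 27, 13, 11, -42]


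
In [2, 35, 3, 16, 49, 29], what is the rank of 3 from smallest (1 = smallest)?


Sort ascending: [2, 3, 16, 29, 35, 49]
Find 3 in the sorted list.
3 is at position 2 (1-indexed).
Final answer: 2


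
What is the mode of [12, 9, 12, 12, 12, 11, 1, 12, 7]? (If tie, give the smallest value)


Count the frequency of each value:
  1 appears 1 time(s)
  7 appears 1 time(s)
  9 appears 1 time(s)
  11 appears 1 time(s)
  12 appears 5 time(s)
Maximum frequency is 5.
Only 12 reaches that frequency, so it is the mode.
Final answer: 12


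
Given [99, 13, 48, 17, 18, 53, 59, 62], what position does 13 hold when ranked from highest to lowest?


Sort descending: [99, 62, 59, 53, 48, 18, 17, 13]
Find 13 in the sorted list.
13 is at position 8.
Final answer: 8


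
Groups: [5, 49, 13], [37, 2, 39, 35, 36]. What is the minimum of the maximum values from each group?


Find max of each group:
  Group 1: [5, 49, 13] -> max = 49
  Group 2: [37, 2, 39, 35, 36] -> max = 39
Maxes: [49, 39]
Minimum of maxes = 39
Final answer: 39


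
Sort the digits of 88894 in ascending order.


The number 88894 has digits: 8, 8, 8, 9, 4
Sorted: 4, 8, 8, 8, 9
Joining the sorted digits gives the result.
Final answer: 48889


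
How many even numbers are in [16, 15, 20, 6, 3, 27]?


Check each element:
  16 is even
  15 is odd
  20 is even
  6 is even
  3 is odd
  27 is odd
Evens: [16, 20, 6]
Count of evens = 3
Final answer: 3


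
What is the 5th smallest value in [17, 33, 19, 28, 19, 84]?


Sort ascending: [17, 19, 19, 28, 33, 84]
The 5th element (1-indexed) is at index 4.
Value = 33
Final answer: 33


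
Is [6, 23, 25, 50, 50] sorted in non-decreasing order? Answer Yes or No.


Check consecutive pairs:
  6 <= 23? True
  23 <= 25? True
  25 <= 50? True
  50 <= 50? True
Every consecutive pair is in order, so the list is non-decreasing.
Final answer: Yes


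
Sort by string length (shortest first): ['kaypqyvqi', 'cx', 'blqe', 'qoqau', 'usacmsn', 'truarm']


Compute lengths:
  'kaypqyvqi' has length 9
  'cx' has length 2
  'blqe' has length 4
  'qoqau' has length 5
  'usacmsn' has length 7
  'truarm' has length 6
Lengths in increasing order: 2 < 4 < 5 < 6 < 7 < 9
Listing the words in that order gives the answer.
Final answer: ['cx', 'blqe', 'qoqau', 'truarm', 'usacmsn', 'kaypqyvqi']


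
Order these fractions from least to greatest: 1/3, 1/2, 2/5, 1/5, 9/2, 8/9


Convert to decimal for comparison:
  1/3 = 0.3333
  1/2 = 0.5
  2/5 = 0.4
  1/5 = 0.2
  9/2 = 4.5
  8/9 = 0.8889
Decimals in increasing order: 0.2 < 0.3333 < 0.4 < 0.5 < 0.8889 < 4.5
Writing each back as its fraction gives the sorted order.
Final answer: 1/5, 1/3, 2/5, 1/2, 8/9, 9/2


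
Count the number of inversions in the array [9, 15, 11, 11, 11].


For each element, count the later elements that are smaller than it:
  9 (index 0): smaller elements after it = [] -> 0
  15 (index 1): smaller elements after it = [11, 11, 11] -> 3
  11 (index 2): smaller elements after it = [] -> 0
  11 (index 3): smaller elements after it = [] -> 0
Total inversions = 0 + 3 + 0 + 0 = 3
Final answer: 3


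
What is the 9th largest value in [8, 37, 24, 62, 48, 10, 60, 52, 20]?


Sort descending: [62, 60, 52, 48, 37, 24, 20, 10, 8]
The 9th element (1-indexed) is at index 8.
Value = 8
Final answer: 8


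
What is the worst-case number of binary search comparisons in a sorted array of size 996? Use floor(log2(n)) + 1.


Binary search halves the search space each step.
Maximum comparisons = floor(log2(996)) + 1
log2(996) = 9.96
floor(log2(996)) = 9, so 9 + 1 = 10
Final answer: 10


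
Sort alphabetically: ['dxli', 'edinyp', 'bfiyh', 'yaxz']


Compare strings character by character (the first differing letter decides):
  'bfiyh' < 'dxli' since 'b' < 'd' at position 1
  'dxli' < 'edinyp' since 'd' < 'e' at position 1
  'edinyp' < 'yaxz' since 'e' < 'y' at position 1
Chaining these comparisons gives the alphabetical order.
Final answer: ['bfiyh', 'dxli', 'edinyp', 'yaxz']


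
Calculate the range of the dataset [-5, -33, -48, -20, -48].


Maximum value: -5
Minimum value: -48
Range = -5 - (-48) = 43
Final answer: 43


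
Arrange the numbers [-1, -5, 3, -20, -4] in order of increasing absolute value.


Compute absolute values:
  |-1| = 1
  |-5| = 5
  |3| = 3
  |-20| = 20
  |-4| = 4
Absolute values in increasing order: 1 < 3 < 4 < 5 < 20
Listing the original numbers in that order gives the answer.
Final answer: [-1, 3, -4, -5, -20]


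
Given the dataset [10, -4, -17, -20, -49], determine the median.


First, sort the list: [-49, -20, -17, -4, 10]
The list has 5 elements (odd count).
The middle index is 2 (0-based), and the element there is -17.
Final answer: -17


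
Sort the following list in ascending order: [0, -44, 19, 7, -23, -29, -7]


Original list: [0, -44, 19, 7, -23, -29, -7]
Repeatedly take the smallest remaining element:
  Remaining [0, -44, 19, 7, -23, -29, -7] -> smallest is -44
  Remaining [0, 19, 7, -23, -29, -7] -> smallest is -29
  Remaining [0, 19, 7, -23, -7] -> smallest is -23
  Remaining [0, 19, 7, -7] -> smallest is -7
  Remaining [0, 19, 7] -> smallest is 0
  Remaining [19, 7] -> smallest is 7
  Remaining [19] -> smallest is 19
Collecting the picks in order gives the sorted list.
Final answer: [-44, -29, -23, -7, 0, 7, 19]


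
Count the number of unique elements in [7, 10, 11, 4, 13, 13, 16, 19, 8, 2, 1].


List all unique values:
Distinct values: [1, 2, 4, 7, 8, 10, 11, 13, 16, 19]
Count = 10
Final answer: 10


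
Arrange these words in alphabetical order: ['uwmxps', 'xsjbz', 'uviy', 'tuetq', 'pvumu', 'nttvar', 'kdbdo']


Compare strings character by character (the first differing letter decides):
  'kdbdo' < 'nttvar' since 'k' < 'n' at position 1
  'nttvar' < 'pvumu' since 'n' < 'p' at position 1
  'pvumu' < 'tuetq' since 'p' < 't' at position 1
  'tuetq' < 'uviy' since 't' < 'u' at position 1
  'uviy' < 'uwmxps' since 'v' < 'w' at position 2
  'uwmxps' < 'xsjbz' since 'u' < 'x' at position 1
Chaining these comparisons gives the alphabetical order.
Final answer: ['kdbdo', 'nttvar', 'pvumu', 'tuetq', 'uviy', 'uwmxps', 'xsjbz']


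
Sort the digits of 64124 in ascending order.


The number 64124 has digits: 6, 4, 1, 2, 4
Sorted: 1, 2, 4, 4, 6
Joining the sorted digits gives the result.
Final answer: 12446


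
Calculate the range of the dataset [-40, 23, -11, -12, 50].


Maximum value: 50
Minimum value: -40
Range = 50 - (-40) = 90
Final answer: 90


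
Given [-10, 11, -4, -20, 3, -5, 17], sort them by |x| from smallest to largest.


Compute absolute values:
  |-10| = 10
  |11| = 11
  |-4| = 4
  |-20| = 20
  |3| = 3
  |-5| = 5
  |17| = 17
Absolute values in increasing order: 3 < 4 < 5 < 10 < 11 < 17 < 20
Listing the original numbers in that order gives the answer.
Final answer: [3, -4, -5, -10, 11, 17, -20]


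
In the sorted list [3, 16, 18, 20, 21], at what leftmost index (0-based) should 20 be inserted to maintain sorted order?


List is sorted: [3, 16, 18, 20, 21]
We need the leftmost position where 20 can be inserted, i.e. the first index whose element is >= 20 (or the end of the list if none is).
Binary search with low=0, high=5 (0-based indices):
  low=0, high=5, mid=2: a[2]=18 < 20, so low = 3
  low=3, high=5, mid=4: a[4]=21 >= 20, so high = 4
  low=3, high=4, mid=3: a[3]=20 >= 20, so high = 3
Now low = high = 3, so the insertion index is 3.
Final answer: 3


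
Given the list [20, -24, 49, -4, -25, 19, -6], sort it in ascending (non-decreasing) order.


Original list: [20, -24, 49, -4, -25, 19, -6]
Repeatedly take the smallest remaining element:
  Remaining [20, -24, 49, -4, -25, 19, -6] -> smallest is -25
  Remaining [20, -24, 49, -4, 19, -6] -> smallest is -24
  Remaining [20, 49, -4, 19, -6] -> smallest is -6
  Remaining [20, 49, -4, 19] -> smallest is -4
  Remaining [20, 49, 19] -> smallest is 19
  Remaining [20, 49] -> smallest is 20
  Remaining [49] -> smallest is 49
Collecting the picks in order gives the sorted list.
Final answer: [-25, -24, -6, -4, 19, 20, 49]


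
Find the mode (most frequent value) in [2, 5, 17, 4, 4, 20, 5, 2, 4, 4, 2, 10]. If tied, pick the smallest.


Count the frequency of each value:
  2 appears 3 time(s)
  4 appears 4 time(s)
  5 appears 2 time(s)
  10 appears 1 time(s)
  17 appears 1 time(s)
  20 appears 1 time(s)
Maximum frequency is 4.
Only 4 reaches that frequency, so it is the mode.
Final answer: 4


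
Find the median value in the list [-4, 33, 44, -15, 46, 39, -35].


First, sort the list: [-35, -15, -4, 33, 39, 44, 46]
The list has 7 elements (odd count).
The middle index is 3 (0-based), and the element there is 33.
Final answer: 33


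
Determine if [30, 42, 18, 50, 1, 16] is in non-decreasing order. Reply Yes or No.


Check consecutive pairs:
  30 <= 42? True
  42 <= 18? False
  18 <= 50? True
  50 <= 1? False
  1 <= 16? True
2 consecutive pair(s) are out of order, so the list is not sorted.
Final answer: No


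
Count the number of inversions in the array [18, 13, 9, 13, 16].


For each element, count the later elements that are smaller than it:
  18 (index 0): smaller elements after it = [13, 9, 13, 16] -> 4
  13 (index 1): smaller elements after it = [9] -> 1
  9 (index 2): smaller elements after it = [] -> 0
  13 (index 3): smaller elements after it = [] -> 0
Total inversions = 4 + 1 + 0 + 0 = 5
Final answer: 5


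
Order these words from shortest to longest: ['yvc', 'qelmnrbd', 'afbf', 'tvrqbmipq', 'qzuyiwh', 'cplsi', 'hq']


Compute lengths:
  'yvc' has length 3
  'qelmnrbd' has length 8
  'afbf' has length 4
  'tvrqbmipq' has length 9
  'qzuyiwh' has length 7
  'cplsi' has length 5
  'hq' has length 2
Lengths in increasing order: 2 < 3 < 4 < 5 < 7 < 8 < 9
Listing the words in that order gives the answer.
Final answer: ['hq', 'yvc', 'afbf', 'cplsi', 'qzuyiwh', 'qelmnrbd', 'tvrqbmipq']


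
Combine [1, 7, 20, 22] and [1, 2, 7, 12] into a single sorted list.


List A: [1, 7, 20, 22]
List B: [1, 2, 7, 12]
Repeatedly compare the front elements and take the smaller:
  1 vs 1 -> take 1
  7 vs 1 -> take 1
  7 vs 2 -> take 2
  7 vs 7 -> take 7
  20 vs 7 -> take 7
  20 vs 12 -> take 12
  B is exhausted; append the rest of A: [20, 22]
Final answer: [1, 1, 2, 7, 7, 12, 20, 22]


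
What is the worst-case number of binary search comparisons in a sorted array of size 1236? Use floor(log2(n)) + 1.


Binary search halves the search space each step.
Maximum comparisons = floor(log2(1236)) + 1
log2(1236) = 10.2715
floor(log2(1236)) = 10, so 10 + 1 = 11
Final answer: 11


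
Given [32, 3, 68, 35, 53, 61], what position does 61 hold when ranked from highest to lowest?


Sort descending: [68, 61, 53, 35, 32, 3]
Find 61 in the sorted list.
61 is at position 2.
Final answer: 2


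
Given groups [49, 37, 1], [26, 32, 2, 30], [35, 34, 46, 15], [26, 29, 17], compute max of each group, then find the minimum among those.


Find max of each group:
  Group 1: [49, 37, 1] -> max = 49
  Group 2: [26, 32, 2, 30] -> max = 32
  Group 3: [35, 34, 46, 15] -> max = 46
  Group 4: [26, 29, 17] -> max = 29
Maxes: [49, 32, 46, 29]
Minimum of maxes = 29
Final answer: 29


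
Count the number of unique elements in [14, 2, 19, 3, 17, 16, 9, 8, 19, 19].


List all unique values:
Distinct values: [2, 3, 8, 9, 14, 16, 17, 19]
Count = 8
Final answer: 8


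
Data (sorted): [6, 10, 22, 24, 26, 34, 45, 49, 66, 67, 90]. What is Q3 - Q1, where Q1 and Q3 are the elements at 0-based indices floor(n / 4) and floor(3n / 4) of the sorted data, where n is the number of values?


The data has n = 11 elements.
Q1 index = floor(11 / 4) = floor(2.75) = 2; Q3 index = floor(3 * 11 / 4) = floor(8.25) = 8
Q1 = element at index 2 = 22
Q3 = element at index 8 = 66
IQR = 66 - 22 = 44
Final answer: 44


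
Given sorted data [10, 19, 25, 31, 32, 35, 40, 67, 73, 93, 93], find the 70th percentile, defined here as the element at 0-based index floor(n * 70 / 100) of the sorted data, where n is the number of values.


The dataset has n = 11 elements.
Index = floor(11 * 70 / 100) = floor(770 / 100) = floor(7.7) = 7
Counting from index 0 in the sorted data, the element at index 7 is 67.
Final answer: 67


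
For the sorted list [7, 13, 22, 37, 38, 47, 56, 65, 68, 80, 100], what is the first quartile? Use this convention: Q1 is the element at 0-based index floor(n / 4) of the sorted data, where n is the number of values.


The list has n = 11 elements.
Q1 index = floor(11 / 4) = floor(2.75) = 2
Counting from index 0 in the sorted data, the element at index 2 is 22.
Final answer: 22
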